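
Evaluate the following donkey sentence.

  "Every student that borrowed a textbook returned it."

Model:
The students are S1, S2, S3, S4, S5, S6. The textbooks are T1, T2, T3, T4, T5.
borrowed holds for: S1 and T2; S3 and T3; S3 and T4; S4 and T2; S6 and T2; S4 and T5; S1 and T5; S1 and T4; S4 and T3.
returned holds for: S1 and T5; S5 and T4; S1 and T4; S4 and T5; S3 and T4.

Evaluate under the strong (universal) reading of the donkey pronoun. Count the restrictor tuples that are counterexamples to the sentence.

5

"it" takes "a textbook" as antecedent — a donkey pronoun bound across the clause boundary.
Strong reading: for every (s,t) with borrowed(s,t), returned(s,t).
Restrictor pairs: (S1,T2) ✗  (S1,T4) ✓  (S1,T5) ✓  (S3,T3) ✗  (S3,T4) ✓  (S4,T2) ✗  (S4,T3) ✗  (S4,T5) ✓  (S6,T2) ✗
Counterexamples (restrictor pairs failing the scope): 5.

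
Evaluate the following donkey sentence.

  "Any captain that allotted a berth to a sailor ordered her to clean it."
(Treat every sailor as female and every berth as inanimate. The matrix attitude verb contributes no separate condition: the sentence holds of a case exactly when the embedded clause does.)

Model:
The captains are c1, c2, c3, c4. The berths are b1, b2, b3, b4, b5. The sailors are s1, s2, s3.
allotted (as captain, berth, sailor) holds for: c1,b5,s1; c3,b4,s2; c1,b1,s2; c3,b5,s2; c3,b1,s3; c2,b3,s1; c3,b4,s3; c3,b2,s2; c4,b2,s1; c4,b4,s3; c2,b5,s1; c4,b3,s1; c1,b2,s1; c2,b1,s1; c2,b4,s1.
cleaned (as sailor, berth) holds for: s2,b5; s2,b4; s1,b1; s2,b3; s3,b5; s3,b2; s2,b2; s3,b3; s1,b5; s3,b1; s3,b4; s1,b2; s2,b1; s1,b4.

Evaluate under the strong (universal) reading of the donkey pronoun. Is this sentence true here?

False

"her" takes "a sailor" as antecedent and "it" takes "a berth"; both are donkey pronouns co-varying with the restrictor.
Strong reading: for every (c,b,s) with allotted(c,b,s), cleaned(s,b).
Restrictor triples: (c1,b1,s2)→cleaned(s2,b1) ✓  (c1,b2,s1)→cleaned(s1,b2) ✓  (c1,b5,s1)→cleaned(s1,b5) ✓  (c2,b1,s1)→cleaned(s1,b1) ✓  (c2,b3,s1)→cleaned(s1,b3) ✗  (c2,b4,s1)→cleaned(s1,b4) ✓  (c2,b5,s1)→cleaned(s1,b5) ✓  (c3,b1,s3)→cleaned(s3,b1) ✓  (c3,b2,s2)→cleaned(s2,b2) ✓  (c3,b4,s2)→cleaned(s2,b4) ✓  (c3,b4,s3)→cleaned(s3,b4) ✓  (c3,b5,s2)→cleaned(s2,b5) ✓  (c4,b2,s1)→cleaned(s1,b2) ✓  (c4,b3,s1)→cleaned(s1,b3) ✗  (c4,b4,s3)→cleaned(s3,b4) ✓
Counterexample: (c2,b3,s1) — cleaned(s1,b3) does not hold.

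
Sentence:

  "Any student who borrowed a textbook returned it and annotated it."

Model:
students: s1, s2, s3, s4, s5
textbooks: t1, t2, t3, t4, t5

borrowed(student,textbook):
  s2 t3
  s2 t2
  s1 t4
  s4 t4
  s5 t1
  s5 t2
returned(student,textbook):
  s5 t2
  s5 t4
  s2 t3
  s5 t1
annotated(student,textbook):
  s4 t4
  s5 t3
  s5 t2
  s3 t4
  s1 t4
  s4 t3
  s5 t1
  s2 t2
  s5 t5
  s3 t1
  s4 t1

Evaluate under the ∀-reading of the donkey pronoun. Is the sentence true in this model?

False

"it" takes "a textbook" as antecedent — a donkey pronoun bound across the clause boundary.
Strong reading: for every (s,t) with borrowed(s,t), returned(s,t) ∧ annotated(s,t).
Restrictor pairs: (s1,t4) ✗  (s2,t2) ✗  (s2,t3) ✗  (s4,t4) ✗  (s5,t1) ✓  (s5,t2) ✓
Counterexample: (s1,t4) is in borrowed but fails the scope.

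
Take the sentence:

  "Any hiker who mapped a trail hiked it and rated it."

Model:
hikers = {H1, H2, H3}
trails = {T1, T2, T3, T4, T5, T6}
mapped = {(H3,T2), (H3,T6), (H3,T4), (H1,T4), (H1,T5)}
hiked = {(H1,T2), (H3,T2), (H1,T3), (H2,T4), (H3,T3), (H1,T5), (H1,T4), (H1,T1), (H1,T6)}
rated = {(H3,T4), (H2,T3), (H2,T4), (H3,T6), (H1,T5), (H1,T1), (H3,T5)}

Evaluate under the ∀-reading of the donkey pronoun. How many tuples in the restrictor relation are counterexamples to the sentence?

4

"it" takes "a trail" as antecedent — a donkey pronoun bound across the clause boundary.
Strong reading: for every (h,t) with mapped(h,t), hiked(h,t) ∧ rated(h,t).
Restrictor pairs: (H1,T4) ✗  (H1,T5) ✓  (H3,T2) ✗  (H3,T4) ✗  (H3,T6) ✗
Counterexamples (restrictor pairs failing the scope): 4.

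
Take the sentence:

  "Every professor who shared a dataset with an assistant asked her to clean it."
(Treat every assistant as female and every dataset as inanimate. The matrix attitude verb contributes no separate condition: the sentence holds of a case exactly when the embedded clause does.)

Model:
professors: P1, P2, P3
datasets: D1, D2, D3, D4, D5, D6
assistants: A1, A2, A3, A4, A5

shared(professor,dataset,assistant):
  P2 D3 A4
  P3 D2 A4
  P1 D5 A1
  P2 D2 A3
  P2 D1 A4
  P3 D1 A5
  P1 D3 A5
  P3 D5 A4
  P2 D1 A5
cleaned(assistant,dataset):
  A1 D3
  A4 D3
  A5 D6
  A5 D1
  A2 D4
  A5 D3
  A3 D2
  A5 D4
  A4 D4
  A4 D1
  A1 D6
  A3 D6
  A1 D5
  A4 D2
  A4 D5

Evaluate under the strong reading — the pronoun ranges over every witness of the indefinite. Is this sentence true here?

True

"her" takes "an assistant" as antecedent and "it" takes "a dataset"; both are donkey pronouns co-varying with the restrictor.
Strong reading: for every (p,d,a) with shared(p,d,a), cleaned(a,d).
Restrictor triples: (P1,D3,A5)→cleaned(A5,D3) ✓  (P1,D5,A1)→cleaned(A1,D5) ✓  (P2,D1,A4)→cleaned(A4,D1) ✓  (P2,D1,A5)→cleaned(A5,D1) ✓  (P2,D2,A3)→cleaned(A3,D2) ✓  (P2,D3,A4)→cleaned(A4,D3) ✓  (P3,D1,A5)→cleaned(A5,D1) ✓  (P3,D2,A4)→cleaned(A4,D2) ✓  (P3,D5,A4)→cleaned(A4,D5) ✓
Every restrictor triple satisfies the scope.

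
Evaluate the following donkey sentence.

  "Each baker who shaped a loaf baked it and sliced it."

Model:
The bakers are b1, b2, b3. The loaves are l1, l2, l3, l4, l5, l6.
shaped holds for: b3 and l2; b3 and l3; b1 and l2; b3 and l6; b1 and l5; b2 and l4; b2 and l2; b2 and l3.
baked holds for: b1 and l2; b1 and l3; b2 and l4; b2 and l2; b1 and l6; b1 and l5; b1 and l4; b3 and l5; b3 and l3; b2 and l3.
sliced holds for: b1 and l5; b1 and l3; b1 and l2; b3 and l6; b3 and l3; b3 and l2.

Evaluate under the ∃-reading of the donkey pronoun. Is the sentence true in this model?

False

"it" takes "a loaf" as antecedent — a donkey pronoun bound across the clause boundary.
Weak reading: every baker b with some shaped-loaf has at least one shaped-loaf l such that baked(b,l) ∧ sliced(b,l).
Per baker: b1:✓  b2:✗  b3:✓
b2 has no witness among its shaped-loaves.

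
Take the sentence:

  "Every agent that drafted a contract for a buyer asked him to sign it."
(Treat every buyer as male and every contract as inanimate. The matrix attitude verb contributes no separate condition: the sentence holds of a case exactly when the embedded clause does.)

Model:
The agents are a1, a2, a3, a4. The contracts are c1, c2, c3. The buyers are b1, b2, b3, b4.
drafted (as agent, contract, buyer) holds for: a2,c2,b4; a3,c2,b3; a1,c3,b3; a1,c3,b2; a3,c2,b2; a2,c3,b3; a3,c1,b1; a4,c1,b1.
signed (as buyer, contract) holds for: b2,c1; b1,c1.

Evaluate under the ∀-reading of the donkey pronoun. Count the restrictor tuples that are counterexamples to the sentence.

6

"him" takes "a buyer" as antecedent and "it" takes "a contract"; both are donkey pronouns co-varying with the restrictor.
Strong reading: for every (a,c,b) with drafted(a,c,b), signed(b,c).
Restrictor triples: (a1,c3,b2)→signed(b2,c3) ✗  (a1,c3,b3)→signed(b3,c3) ✗  (a2,c2,b4)→signed(b4,c2) ✗  (a2,c3,b3)→signed(b3,c3) ✗  (a3,c1,b1)→signed(b1,c1) ✓  (a3,c2,b2)→signed(b2,c2) ✗  (a3,c2,b3)→signed(b3,c2) ✗  (a4,c1,b1)→signed(b1,c1) ✓
Counterexamples (restrictor triples failing the scope): 6.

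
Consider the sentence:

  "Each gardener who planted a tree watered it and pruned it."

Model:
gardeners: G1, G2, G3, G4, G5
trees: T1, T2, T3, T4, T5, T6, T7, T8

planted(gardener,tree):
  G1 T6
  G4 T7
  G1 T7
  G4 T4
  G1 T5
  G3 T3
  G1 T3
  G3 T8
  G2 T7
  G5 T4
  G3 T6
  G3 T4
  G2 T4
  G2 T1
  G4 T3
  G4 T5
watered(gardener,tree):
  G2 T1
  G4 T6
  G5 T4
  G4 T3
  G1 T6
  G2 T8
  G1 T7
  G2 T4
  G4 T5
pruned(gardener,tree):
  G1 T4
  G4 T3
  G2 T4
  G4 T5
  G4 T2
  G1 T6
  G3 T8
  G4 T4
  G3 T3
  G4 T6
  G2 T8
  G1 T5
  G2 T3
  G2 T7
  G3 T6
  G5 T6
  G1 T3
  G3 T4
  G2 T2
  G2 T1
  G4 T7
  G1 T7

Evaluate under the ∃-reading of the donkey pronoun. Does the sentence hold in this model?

"it" takes "a tree" as antecedent — a donkey pronoun bound across the clause boundary.
Weak reading: every gardener g with some planted-tree has at least one planted-tree t such that watered(g,t) ∧ pruned(g,t).
Per gardener: G1:✓  G2:✓  G3:✗  G4:✓  G5:✗
G3 has no witness among its planted-trees.

False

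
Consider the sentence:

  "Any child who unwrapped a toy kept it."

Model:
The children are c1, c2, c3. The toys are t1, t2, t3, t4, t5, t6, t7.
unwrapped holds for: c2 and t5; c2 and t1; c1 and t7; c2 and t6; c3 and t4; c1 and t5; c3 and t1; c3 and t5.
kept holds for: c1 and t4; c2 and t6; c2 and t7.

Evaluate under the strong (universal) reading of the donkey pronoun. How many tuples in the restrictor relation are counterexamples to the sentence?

7

"it" takes "a toy" as antecedent — a donkey pronoun bound across the clause boundary.
Strong reading: for every (c,t) with unwrapped(c,t), kept(c,t).
Restrictor pairs: (c1,t5) ✗  (c1,t7) ✗  (c2,t1) ✗  (c2,t5) ✗  (c2,t6) ✓  (c3,t1) ✗  (c3,t4) ✗  (c3,t5) ✗
Counterexamples (restrictor pairs failing the scope): 7.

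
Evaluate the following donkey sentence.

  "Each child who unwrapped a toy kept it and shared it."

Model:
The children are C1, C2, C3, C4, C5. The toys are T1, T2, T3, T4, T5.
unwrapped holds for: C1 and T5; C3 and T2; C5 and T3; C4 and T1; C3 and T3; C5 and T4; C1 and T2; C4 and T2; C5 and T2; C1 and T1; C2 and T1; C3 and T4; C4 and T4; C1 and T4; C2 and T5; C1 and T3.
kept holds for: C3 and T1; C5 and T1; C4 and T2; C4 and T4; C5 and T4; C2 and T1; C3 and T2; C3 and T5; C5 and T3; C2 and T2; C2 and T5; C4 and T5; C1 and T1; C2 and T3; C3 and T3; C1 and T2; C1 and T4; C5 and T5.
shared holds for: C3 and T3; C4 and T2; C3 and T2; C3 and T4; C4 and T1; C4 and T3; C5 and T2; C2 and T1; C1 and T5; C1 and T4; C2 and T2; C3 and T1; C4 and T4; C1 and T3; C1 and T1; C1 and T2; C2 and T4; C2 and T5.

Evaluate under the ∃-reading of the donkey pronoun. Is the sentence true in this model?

False

"it" takes "a toy" as antecedent — a donkey pronoun bound across the clause boundary.
Weak reading: every child c with some unwrapped-toy has at least one unwrapped-toy t such that kept(c,t) ∧ shared(c,t).
Per child: C1:✓  C2:✓  C3:✓  C4:✓  C5:✗
C5 has no witness among its unwrapped-toys.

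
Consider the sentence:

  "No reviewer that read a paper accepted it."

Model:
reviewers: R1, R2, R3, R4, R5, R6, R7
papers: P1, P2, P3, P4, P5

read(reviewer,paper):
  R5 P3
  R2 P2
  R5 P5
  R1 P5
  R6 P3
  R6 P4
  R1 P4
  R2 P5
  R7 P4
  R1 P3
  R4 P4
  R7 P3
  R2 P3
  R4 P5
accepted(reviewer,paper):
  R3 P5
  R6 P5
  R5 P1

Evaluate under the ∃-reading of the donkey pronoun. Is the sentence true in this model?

"it" takes "a paper" as antecedent — a donkey pronoun bound across the clause boundary.
Truth condition: for no (r,p) with read(r,p) does accepted(r,p) hold.
Restrictor pairs — does the scope hold? (R1,P3):fails  (R1,P4):fails  (R1,P5):fails  (R2,P2):fails  (R2,P3):fails  (R2,P5):fails  (R4,P4):fails  (R4,P5):fails  (R5,P3):fails  (R5,P5):fails  (R6,P3):fails  (R6,P4):fails  (R7,P3):fails  (R7,P4):fails
Scope holds for no restrictor pair, so the sentence is true.

True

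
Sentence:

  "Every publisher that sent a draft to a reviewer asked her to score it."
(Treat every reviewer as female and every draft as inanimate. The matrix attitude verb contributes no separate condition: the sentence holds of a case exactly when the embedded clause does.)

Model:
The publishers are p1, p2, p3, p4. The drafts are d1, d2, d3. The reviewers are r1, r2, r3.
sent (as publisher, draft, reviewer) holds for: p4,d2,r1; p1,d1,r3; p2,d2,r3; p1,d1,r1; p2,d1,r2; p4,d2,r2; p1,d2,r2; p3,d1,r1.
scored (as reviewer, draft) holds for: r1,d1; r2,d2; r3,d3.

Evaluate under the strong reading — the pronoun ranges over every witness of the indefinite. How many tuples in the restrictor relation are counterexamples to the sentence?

"her" takes "a reviewer" as antecedent and "it" takes "a draft"; both are donkey pronouns co-varying with the restrictor.
Strong reading: for every (p,d,r) with sent(p,d,r), scored(r,d).
Restrictor triples: (p1,d1,r1)→scored(r1,d1) ✓  (p1,d1,r3)→scored(r3,d1) ✗  (p1,d2,r2)→scored(r2,d2) ✓  (p2,d1,r2)→scored(r2,d1) ✗  (p2,d2,r3)→scored(r3,d2) ✗  (p3,d1,r1)→scored(r1,d1) ✓  (p4,d2,r1)→scored(r1,d2) ✗  (p4,d2,r2)→scored(r2,d2) ✓
Counterexamples (restrictor triples failing the scope): 4.

4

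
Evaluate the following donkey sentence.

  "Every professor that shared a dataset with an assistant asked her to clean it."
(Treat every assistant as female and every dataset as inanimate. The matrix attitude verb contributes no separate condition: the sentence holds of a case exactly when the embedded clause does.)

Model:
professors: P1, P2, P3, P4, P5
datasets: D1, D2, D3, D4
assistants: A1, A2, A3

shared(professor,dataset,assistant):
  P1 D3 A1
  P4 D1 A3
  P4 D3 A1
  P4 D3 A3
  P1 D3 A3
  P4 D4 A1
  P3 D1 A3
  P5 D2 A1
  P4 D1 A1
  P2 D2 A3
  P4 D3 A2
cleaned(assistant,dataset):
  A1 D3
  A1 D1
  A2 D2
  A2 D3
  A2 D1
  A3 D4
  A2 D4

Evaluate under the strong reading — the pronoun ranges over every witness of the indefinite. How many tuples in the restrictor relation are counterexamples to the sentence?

"her" takes "an assistant" as antecedent and "it" takes "a dataset"; both are donkey pronouns co-varying with the restrictor.
Strong reading: for every (p,d,a) with shared(p,d,a), cleaned(a,d).
Restrictor triples: (P1,D3,A1)→cleaned(A1,D3) ✓  (P1,D3,A3)→cleaned(A3,D3) ✗  (P2,D2,A3)→cleaned(A3,D2) ✗  (P3,D1,A3)→cleaned(A3,D1) ✗  (P4,D1,A1)→cleaned(A1,D1) ✓  (P4,D1,A3)→cleaned(A3,D1) ✗  (P4,D3,A1)→cleaned(A1,D3) ✓  (P4,D3,A2)→cleaned(A2,D3) ✓  (P4,D3,A3)→cleaned(A3,D3) ✗  (P4,D4,A1)→cleaned(A1,D4) ✗  (P5,D2,A1)→cleaned(A1,D2) ✗
Counterexamples (restrictor triples failing the scope): 7.

7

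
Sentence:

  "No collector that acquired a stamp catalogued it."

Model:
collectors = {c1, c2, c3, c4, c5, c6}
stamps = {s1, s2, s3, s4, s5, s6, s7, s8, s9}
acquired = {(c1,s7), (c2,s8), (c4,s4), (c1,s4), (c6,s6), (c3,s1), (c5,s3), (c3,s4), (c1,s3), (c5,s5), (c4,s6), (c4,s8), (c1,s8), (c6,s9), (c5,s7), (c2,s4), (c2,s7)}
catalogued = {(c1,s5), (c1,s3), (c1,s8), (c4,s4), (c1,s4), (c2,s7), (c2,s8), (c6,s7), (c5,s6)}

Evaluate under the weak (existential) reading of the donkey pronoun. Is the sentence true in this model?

False

"it" takes "a stamp" as antecedent — a donkey pronoun bound across the clause boundary.
Truth condition: for no (c,s) with acquired(c,s) does catalogued(c,s) hold.
Restrictor pairs — does the scope hold? (c1,s3):holds  (c1,s4):holds  (c1,s7):fails  (c1,s8):holds  (c2,s4):fails  (c2,s7):holds  (c2,s8):holds  (c3,s1):fails  (c3,s4):fails  (c4,s4):holds  (c4,s6):fails  (c4,s8):fails  (c5,s3):fails  (c5,s5):fails  (c5,s7):fails  (c6,s6):fails  (c6,s9):fails
Scope holds for 6 pair(s), so the sentence is false.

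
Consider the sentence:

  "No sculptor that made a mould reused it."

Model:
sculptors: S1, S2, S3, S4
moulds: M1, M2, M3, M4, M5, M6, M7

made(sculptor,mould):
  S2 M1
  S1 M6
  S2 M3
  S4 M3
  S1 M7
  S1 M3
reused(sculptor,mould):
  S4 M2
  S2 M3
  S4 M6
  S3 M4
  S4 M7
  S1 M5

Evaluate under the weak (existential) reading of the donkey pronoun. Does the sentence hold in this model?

False

"it" takes "a mould" as antecedent — a donkey pronoun bound across the clause boundary.
Truth condition: for no (s,m) with made(s,m) does reused(s,m) hold.
Restrictor pairs — does the scope hold? (S1,M3):fails  (S1,M6):fails  (S1,M7):fails  (S2,M1):fails  (S2,M3):holds  (S4,M3):fails
Scope holds for 1 pair(s), so the sentence is false.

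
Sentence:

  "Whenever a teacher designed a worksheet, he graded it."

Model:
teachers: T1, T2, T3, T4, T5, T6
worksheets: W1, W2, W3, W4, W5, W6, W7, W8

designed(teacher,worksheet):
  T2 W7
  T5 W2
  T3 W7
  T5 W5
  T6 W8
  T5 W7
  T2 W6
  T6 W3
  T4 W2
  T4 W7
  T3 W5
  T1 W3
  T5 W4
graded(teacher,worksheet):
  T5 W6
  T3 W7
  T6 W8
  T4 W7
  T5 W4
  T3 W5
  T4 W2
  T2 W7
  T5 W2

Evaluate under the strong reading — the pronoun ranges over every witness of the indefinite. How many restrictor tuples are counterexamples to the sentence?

"it" takes "a worksheet" as antecedent — a donkey pronoun bound across the clause boundary.
Strong reading: for every (t,w) with designed(t,w), graded(t,w).
Restrictor pairs: (T1,W3) ✗  (T2,W6) ✗  (T2,W7) ✓  (T3,W5) ✓  (T3,W7) ✓  (T4,W2) ✓  (T4,W7) ✓  (T5,W2) ✓  (T5,W4) ✓  (T5,W5) ✗  (T5,W7) ✗  (T6,W3) ✗  (T6,W8) ✓
Counterexamples (restrictor pairs failing the scope): 5.

5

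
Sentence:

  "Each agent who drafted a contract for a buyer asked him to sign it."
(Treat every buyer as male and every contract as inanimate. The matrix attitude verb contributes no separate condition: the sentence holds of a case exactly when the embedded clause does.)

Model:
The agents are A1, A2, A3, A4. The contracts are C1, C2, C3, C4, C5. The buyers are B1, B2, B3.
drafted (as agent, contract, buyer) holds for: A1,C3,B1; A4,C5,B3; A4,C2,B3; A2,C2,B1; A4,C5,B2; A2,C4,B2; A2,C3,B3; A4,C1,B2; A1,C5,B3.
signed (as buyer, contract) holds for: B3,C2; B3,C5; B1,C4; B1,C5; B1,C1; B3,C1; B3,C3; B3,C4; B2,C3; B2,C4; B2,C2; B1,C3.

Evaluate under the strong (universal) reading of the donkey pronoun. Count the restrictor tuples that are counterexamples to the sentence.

3

"him" takes "a buyer" as antecedent and "it" takes "a contract"; both are donkey pronouns co-varying with the restrictor.
Strong reading: for every (a,c,b) with drafted(a,c,b), signed(b,c).
Restrictor triples: (A1,C3,B1)→signed(B1,C3) ✓  (A1,C5,B3)→signed(B3,C5) ✓  (A2,C2,B1)→signed(B1,C2) ✗  (A2,C3,B3)→signed(B3,C3) ✓  (A2,C4,B2)→signed(B2,C4) ✓  (A4,C1,B2)→signed(B2,C1) ✗  (A4,C2,B3)→signed(B3,C2) ✓  (A4,C5,B2)→signed(B2,C5) ✗  (A4,C5,B3)→signed(B3,C5) ✓
Counterexamples (restrictor triples failing the scope): 3.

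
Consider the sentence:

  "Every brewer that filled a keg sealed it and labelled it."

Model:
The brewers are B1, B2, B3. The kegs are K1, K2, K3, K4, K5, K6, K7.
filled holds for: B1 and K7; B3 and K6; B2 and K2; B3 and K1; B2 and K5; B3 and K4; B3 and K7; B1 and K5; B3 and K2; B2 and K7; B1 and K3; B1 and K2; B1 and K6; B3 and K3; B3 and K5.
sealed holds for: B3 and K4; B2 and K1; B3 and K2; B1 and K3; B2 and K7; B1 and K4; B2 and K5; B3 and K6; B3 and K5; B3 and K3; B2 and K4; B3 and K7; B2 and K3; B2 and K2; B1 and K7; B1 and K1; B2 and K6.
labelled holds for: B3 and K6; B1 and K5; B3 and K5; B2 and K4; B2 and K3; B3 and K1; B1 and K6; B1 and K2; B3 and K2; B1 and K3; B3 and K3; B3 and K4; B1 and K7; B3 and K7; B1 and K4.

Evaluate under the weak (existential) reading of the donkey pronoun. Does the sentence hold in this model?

"it" takes "a keg" as antecedent — a donkey pronoun bound across the clause boundary.
Weak reading: every brewer b with some filled-keg has at least one filled-keg k such that sealed(b,k) ∧ labelled(b,k).
Per brewer: B1:✓  B2:✗  B3:✓
B2 has no witness among its filled-kegs.

False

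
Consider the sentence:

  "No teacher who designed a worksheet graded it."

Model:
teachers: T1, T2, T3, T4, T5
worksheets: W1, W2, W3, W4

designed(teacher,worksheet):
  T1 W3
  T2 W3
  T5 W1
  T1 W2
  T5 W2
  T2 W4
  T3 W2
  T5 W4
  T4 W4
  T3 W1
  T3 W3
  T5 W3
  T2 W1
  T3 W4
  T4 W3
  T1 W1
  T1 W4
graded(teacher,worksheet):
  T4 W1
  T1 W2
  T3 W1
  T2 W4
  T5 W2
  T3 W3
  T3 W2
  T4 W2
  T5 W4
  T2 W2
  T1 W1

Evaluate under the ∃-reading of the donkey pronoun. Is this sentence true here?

False

"it" takes "a worksheet" as antecedent — a donkey pronoun bound across the clause boundary.
Truth condition: for no (t,w) with designed(t,w) does graded(t,w) hold.
Restrictor pairs — does the scope hold? (T1,W1):holds  (T1,W2):holds  (T1,W3):fails  (T1,W4):fails  (T2,W1):fails  (T2,W3):fails  (T2,W4):holds  (T3,W1):holds  (T3,W2):holds  (T3,W3):holds  (T3,W4):fails  (T4,W3):fails  (T4,W4):fails  (T5,W1):fails  (T5,W2):holds  (T5,W3):fails  (T5,W4):holds
Scope holds for 8 pair(s), so the sentence is false.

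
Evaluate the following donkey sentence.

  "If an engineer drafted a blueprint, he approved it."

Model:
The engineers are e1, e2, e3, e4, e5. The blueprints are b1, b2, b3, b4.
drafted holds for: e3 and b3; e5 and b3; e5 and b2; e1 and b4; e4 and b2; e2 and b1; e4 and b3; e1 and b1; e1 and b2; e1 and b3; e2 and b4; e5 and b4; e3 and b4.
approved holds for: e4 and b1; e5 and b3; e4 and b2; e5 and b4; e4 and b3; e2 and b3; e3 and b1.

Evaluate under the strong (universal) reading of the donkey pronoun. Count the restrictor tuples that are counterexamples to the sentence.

9

"it" takes "a blueprint" as antecedent — a donkey pronoun bound across the clause boundary.
Strong reading: for every (e,b) with drafted(e,b), approved(e,b).
Restrictor pairs: (e1,b1) ✗  (e1,b2) ✗  (e1,b3) ✗  (e1,b4) ✗  (e2,b1) ✗  (e2,b4) ✗  (e3,b3) ✗  (e3,b4) ✗  (e4,b2) ✓  (e4,b3) ✓  (e5,b2) ✗  (e5,b3) ✓  (e5,b4) ✓
Counterexamples (restrictor pairs failing the scope): 9.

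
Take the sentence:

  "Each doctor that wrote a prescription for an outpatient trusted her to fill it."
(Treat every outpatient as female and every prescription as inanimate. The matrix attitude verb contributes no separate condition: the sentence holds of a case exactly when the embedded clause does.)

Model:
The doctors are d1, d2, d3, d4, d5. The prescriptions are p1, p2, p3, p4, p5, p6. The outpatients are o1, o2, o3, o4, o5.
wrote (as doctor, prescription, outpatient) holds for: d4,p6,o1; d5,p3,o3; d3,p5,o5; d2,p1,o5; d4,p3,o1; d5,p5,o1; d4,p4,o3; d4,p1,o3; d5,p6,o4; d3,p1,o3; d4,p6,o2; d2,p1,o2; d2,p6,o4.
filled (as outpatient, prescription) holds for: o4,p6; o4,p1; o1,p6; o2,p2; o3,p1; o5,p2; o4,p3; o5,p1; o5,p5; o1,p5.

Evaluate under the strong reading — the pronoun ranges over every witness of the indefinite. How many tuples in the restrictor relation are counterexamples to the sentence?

"her" takes "an outpatient" as antecedent and "it" takes "a prescription"; both are donkey pronouns co-varying with the restrictor.
Strong reading: for every (d,p,o) with wrote(d,p,o), filled(o,p).
Restrictor triples: (d2,p1,o2)→filled(o2,p1) ✗  (d2,p1,o5)→filled(o5,p1) ✓  (d2,p6,o4)→filled(o4,p6) ✓  (d3,p1,o3)→filled(o3,p1) ✓  (d3,p5,o5)→filled(o5,p5) ✓  (d4,p1,o3)→filled(o3,p1) ✓  (d4,p3,o1)→filled(o1,p3) ✗  (d4,p4,o3)→filled(o3,p4) ✗  (d4,p6,o1)→filled(o1,p6) ✓  (d4,p6,o2)→filled(o2,p6) ✗  (d5,p3,o3)→filled(o3,p3) ✗  (d5,p5,o1)→filled(o1,p5) ✓  (d5,p6,o4)→filled(o4,p6) ✓
Counterexamples (restrictor triples failing the scope): 5.

5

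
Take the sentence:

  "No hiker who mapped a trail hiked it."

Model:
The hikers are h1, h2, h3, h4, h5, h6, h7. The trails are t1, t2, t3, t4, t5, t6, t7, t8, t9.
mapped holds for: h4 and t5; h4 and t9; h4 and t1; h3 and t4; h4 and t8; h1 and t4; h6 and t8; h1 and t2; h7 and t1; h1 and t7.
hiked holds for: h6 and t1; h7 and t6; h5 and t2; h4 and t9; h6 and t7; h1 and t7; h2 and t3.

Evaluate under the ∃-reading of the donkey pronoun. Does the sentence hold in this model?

"it" takes "a trail" as antecedent — a donkey pronoun bound across the clause boundary.
Truth condition: for no (h,t) with mapped(h,t) does hiked(h,t) hold.
Restrictor pairs — does the scope hold? (h1,t2):fails  (h1,t4):fails  (h1,t7):holds  (h3,t4):fails  (h4,t1):fails  (h4,t5):fails  (h4,t8):fails  (h4,t9):holds  (h6,t8):fails  (h7,t1):fails
Scope holds for 2 pair(s), so the sentence is false.

False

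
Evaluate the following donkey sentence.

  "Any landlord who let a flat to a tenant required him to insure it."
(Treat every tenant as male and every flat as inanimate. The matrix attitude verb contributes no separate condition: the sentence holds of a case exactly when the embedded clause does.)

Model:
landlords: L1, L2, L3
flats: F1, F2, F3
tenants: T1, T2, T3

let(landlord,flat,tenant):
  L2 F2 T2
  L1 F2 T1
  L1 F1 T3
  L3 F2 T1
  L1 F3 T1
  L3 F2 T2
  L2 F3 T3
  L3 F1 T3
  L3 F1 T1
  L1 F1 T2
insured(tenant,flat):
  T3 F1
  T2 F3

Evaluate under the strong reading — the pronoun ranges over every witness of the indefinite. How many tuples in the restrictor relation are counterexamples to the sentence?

8

"him" takes "a tenant" as antecedent and "it" takes "a flat"; both are donkey pronouns co-varying with the restrictor.
Strong reading: for every (l,f,t) with let(l,f,t), insured(t,f).
Restrictor triples: (L1,F1,T2)→insured(T2,F1) ✗  (L1,F1,T3)→insured(T3,F1) ✓  (L1,F2,T1)→insured(T1,F2) ✗  (L1,F3,T1)→insured(T1,F3) ✗  (L2,F2,T2)→insured(T2,F2) ✗  (L2,F3,T3)→insured(T3,F3) ✗  (L3,F1,T1)→insured(T1,F1) ✗  (L3,F1,T3)→insured(T3,F1) ✓  (L3,F2,T1)→insured(T1,F2) ✗  (L3,F2,T2)→insured(T2,F2) ✗
Counterexamples (restrictor triples failing the scope): 8.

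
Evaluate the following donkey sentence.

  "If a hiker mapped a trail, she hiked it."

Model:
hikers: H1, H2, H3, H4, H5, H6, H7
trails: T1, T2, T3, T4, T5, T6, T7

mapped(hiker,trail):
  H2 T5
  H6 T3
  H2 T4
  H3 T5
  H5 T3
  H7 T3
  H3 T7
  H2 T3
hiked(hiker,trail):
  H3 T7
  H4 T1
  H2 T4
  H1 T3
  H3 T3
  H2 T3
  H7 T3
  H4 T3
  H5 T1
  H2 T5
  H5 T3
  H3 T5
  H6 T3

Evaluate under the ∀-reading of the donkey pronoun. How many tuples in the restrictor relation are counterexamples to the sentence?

0

"it" takes "a trail" as antecedent — a donkey pronoun bound across the clause boundary.
Strong reading: for every (h,t) with mapped(h,t), hiked(h,t).
Restrictor pairs: (H2,T3) ✓  (H2,T4) ✓  (H2,T5) ✓  (H3,T5) ✓  (H3,T7) ✓  (H5,T3) ✓  (H6,T3) ✓  (H7,T3) ✓
Counterexamples (restrictor pairs failing the scope): 0.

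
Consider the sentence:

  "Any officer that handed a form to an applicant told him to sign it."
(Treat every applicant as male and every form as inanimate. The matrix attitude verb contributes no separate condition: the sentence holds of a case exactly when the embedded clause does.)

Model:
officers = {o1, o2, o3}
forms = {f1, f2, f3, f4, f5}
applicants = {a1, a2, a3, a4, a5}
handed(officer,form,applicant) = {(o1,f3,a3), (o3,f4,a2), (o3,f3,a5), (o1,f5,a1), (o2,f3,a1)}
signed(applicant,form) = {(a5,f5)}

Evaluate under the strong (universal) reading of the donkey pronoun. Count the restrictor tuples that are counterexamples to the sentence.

5

"him" takes "an applicant" as antecedent and "it" takes "a form"; both are donkey pronouns co-varying with the restrictor.
Strong reading: for every (o,f,a) with handed(o,f,a), signed(a,f).
Restrictor triples: (o1,f3,a3)→signed(a3,f3) ✗  (o1,f5,a1)→signed(a1,f5) ✗  (o2,f3,a1)→signed(a1,f3) ✗  (o3,f3,a5)→signed(a5,f3) ✗  (o3,f4,a2)→signed(a2,f4) ✗
Counterexamples (restrictor triples failing the scope): 5.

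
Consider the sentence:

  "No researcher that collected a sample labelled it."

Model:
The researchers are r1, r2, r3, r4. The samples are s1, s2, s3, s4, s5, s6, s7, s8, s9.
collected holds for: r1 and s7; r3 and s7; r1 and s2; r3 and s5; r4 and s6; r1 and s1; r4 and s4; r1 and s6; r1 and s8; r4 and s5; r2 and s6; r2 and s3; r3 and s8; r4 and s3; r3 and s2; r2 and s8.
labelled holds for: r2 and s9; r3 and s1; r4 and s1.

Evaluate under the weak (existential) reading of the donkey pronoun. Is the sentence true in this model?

True

"it" takes "a sample" as antecedent — a donkey pronoun bound across the clause boundary.
Truth condition: for no (r,s) with collected(r,s) does labelled(r,s) hold.
Restrictor pairs — does the scope hold? (r1,s1):fails  (r1,s2):fails  (r1,s6):fails  (r1,s7):fails  (r1,s8):fails  (r2,s3):fails  (r2,s6):fails  (r2,s8):fails  (r3,s2):fails  (r3,s5):fails  (r3,s7):fails  (r3,s8):fails  (r4,s3):fails  (r4,s4):fails  (r4,s5):fails  (r4,s6):fails
Scope holds for no restrictor pair, so the sentence is true.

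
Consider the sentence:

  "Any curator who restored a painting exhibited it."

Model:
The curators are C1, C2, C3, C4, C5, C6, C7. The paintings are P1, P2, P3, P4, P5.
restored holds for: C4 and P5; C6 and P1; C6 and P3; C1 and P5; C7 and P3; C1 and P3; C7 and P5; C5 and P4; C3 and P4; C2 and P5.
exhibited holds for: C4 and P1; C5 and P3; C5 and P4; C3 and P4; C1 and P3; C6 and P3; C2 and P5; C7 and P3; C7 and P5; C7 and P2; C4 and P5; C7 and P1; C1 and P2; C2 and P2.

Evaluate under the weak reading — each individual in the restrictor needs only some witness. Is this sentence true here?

True

"it" takes "a painting" as antecedent — a donkey pronoun bound across the clause boundary.
Weak reading: every curator c with some restored-painting has at least one restored-painting p such that exhibited(c,p).
Per curator: C1:✓  C2:✓  C3:✓  C4:✓  C5:✓  C6:✓  C7:✓
Every curator in the restrictor has a witness.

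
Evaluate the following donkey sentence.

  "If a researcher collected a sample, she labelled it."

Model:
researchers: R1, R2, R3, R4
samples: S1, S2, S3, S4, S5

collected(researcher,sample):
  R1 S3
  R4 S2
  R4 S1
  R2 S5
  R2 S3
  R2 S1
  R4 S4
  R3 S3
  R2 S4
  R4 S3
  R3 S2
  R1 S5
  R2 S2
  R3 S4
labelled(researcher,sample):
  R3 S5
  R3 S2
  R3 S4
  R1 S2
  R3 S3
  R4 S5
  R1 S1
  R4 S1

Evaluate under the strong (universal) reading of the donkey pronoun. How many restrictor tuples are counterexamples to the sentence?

10

"it" takes "a sample" as antecedent — a donkey pronoun bound across the clause boundary.
Strong reading: for every (r,s) with collected(r,s), labelled(r,s).
Restrictor pairs: (R1,S3) ✗  (R1,S5) ✗  (R2,S1) ✗  (R2,S2) ✗  (R2,S3) ✗  (R2,S4) ✗  (R2,S5) ✗  (R3,S2) ✓  (R3,S3) ✓  (R3,S4) ✓  (R4,S1) ✓  (R4,S2) ✗  (R4,S3) ✗  (R4,S4) ✗
Counterexamples (restrictor pairs failing the scope): 10.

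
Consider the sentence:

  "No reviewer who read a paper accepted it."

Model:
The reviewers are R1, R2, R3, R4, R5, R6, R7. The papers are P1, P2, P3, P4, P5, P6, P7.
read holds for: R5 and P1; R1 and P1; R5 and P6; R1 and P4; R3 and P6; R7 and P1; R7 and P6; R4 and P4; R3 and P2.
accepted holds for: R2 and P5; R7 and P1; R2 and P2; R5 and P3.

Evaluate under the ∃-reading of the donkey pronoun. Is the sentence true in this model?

"it" takes "a paper" as antecedent — a donkey pronoun bound across the clause boundary.
Truth condition: for no (r,p) with read(r,p) does accepted(r,p) hold.
Restrictor pairs — does the scope hold? (R1,P1):fails  (R1,P4):fails  (R3,P2):fails  (R3,P6):fails  (R4,P4):fails  (R5,P1):fails  (R5,P6):fails  (R7,P1):holds  (R7,P6):fails
Scope holds for 1 pair(s), so the sentence is false.

False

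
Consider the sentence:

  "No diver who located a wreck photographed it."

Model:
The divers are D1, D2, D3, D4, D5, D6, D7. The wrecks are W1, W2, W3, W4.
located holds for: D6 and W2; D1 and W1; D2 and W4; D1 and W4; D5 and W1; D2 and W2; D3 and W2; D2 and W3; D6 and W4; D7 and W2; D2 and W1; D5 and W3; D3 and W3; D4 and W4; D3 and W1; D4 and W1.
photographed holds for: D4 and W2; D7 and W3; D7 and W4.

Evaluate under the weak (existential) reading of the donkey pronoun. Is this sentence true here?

True

"it" takes "a wreck" as antecedent — a donkey pronoun bound across the clause boundary.
Truth condition: for no (d,w) with located(d,w) does photographed(d,w) hold.
Restrictor pairs — does the scope hold? (D1,W1):fails  (D1,W4):fails  (D2,W1):fails  (D2,W2):fails  (D2,W3):fails  (D2,W4):fails  (D3,W1):fails  (D3,W2):fails  (D3,W3):fails  (D4,W1):fails  (D4,W4):fails  (D5,W1):fails  (D5,W3):fails  (D6,W2):fails  (D6,W4):fails  (D7,W2):fails
Scope holds for no restrictor pair, so the sentence is true.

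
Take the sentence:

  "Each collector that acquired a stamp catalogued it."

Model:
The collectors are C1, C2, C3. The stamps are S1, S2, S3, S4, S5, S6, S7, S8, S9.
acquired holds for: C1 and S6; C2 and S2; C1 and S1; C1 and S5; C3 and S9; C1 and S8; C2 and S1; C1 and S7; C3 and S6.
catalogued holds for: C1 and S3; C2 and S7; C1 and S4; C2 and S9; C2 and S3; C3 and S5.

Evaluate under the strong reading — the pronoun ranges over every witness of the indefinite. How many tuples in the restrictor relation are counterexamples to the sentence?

9

"it" takes "a stamp" as antecedent — a donkey pronoun bound across the clause boundary.
Strong reading: for every (c,s) with acquired(c,s), catalogued(c,s).
Restrictor pairs: (C1,S1) ✗  (C1,S5) ✗  (C1,S6) ✗  (C1,S7) ✗  (C1,S8) ✗  (C2,S1) ✗  (C2,S2) ✗  (C3,S6) ✗  (C3,S9) ✗
Counterexamples (restrictor pairs failing the scope): 9.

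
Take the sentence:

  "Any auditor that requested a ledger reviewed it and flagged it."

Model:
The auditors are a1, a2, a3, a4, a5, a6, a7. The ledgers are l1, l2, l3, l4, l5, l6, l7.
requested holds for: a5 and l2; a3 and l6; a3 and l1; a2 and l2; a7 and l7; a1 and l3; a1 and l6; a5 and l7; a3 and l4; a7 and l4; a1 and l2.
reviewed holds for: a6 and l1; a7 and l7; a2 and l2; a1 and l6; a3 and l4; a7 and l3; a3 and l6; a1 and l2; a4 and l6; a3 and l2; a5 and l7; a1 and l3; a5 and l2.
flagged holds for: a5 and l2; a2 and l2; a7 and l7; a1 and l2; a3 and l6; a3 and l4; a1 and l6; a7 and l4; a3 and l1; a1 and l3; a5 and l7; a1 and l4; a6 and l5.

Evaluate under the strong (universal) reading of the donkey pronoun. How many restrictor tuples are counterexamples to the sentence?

"it" takes "a ledger" as antecedent — a donkey pronoun bound across the clause boundary.
Strong reading: for every (a,l) with requested(a,l), reviewed(a,l) ∧ flagged(a,l).
Restrictor pairs: (a1,l2) ✓  (a1,l3) ✓  (a1,l6) ✓  (a2,l2) ✓  (a3,l1) ✗  (a3,l4) ✓  (a3,l6) ✓  (a5,l2) ✓  (a5,l7) ✓  (a7,l4) ✗  (a7,l7) ✓
Counterexamples (restrictor pairs failing the scope): 2.

2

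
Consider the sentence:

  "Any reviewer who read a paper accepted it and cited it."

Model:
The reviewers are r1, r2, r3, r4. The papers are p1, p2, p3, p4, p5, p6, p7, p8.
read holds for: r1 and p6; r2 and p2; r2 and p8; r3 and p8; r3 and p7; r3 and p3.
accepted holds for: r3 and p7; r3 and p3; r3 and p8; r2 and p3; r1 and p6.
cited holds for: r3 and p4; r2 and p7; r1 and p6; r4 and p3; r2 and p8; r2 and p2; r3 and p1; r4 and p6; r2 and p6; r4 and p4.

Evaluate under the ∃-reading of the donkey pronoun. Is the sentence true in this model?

False

"it" takes "a paper" as antecedent — a donkey pronoun bound across the clause boundary.
Weak reading: every reviewer r with some read-paper has at least one read-paper p such that accepted(r,p) ∧ cited(r,p).
Per reviewer: r1:✓  r2:✗  r3:✗
r2 has no witness among its read-papers.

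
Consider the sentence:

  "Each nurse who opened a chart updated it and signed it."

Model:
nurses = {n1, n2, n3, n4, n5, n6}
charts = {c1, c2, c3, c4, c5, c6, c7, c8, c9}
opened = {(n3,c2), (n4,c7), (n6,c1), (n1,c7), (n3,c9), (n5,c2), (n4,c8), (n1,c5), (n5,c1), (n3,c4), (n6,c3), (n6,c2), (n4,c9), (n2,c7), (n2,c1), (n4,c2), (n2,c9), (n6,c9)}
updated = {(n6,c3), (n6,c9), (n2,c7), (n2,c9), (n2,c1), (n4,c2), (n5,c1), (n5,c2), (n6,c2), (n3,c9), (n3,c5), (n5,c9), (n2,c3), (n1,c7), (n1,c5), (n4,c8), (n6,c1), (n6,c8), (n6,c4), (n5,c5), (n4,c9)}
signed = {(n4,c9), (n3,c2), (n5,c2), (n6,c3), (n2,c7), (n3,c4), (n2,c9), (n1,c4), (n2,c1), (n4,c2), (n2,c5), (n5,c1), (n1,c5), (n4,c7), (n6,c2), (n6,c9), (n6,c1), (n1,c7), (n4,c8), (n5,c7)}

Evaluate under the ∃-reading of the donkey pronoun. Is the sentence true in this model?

"it" takes "a chart" as antecedent — a donkey pronoun bound across the clause boundary.
Weak reading: every nurse n with some opened-chart has at least one opened-chart c such that updated(n,c) ∧ signed(n,c).
Per nurse: n1:✓  n2:✓  n3:✗  n4:✓  n5:✓  n6:✓
n3 has no witness among its opened-charts.

False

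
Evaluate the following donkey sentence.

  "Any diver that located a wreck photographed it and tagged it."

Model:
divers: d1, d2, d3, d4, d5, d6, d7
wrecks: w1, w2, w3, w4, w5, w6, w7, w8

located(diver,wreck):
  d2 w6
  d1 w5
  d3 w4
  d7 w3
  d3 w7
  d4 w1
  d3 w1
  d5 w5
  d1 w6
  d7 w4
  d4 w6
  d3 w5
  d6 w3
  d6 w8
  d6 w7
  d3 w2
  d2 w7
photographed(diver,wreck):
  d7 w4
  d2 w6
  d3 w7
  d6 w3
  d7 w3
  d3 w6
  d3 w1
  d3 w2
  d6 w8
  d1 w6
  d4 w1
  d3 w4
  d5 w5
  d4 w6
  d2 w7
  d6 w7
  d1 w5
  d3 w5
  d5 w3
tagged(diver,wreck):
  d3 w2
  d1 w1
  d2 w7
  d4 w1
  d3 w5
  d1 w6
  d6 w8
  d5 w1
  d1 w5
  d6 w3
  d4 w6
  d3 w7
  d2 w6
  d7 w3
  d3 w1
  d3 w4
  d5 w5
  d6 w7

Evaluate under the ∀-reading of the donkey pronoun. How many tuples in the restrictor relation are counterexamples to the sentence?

1

"it" takes "a wreck" as antecedent — a donkey pronoun bound across the clause boundary.
Strong reading: for every (d,w) with located(d,w), photographed(d,w) ∧ tagged(d,w).
Restrictor pairs: (d1,w5) ✓  (d1,w6) ✓  (d2,w6) ✓  (d2,w7) ✓  (d3,w1) ✓  (d3,w2) ✓  (d3,w4) ✓  (d3,w5) ✓  (d3,w7) ✓  (d4,w1) ✓  (d4,w6) ✓  (d5,w5) ✓  (d6,w3) ✓  (d6,w7) ✓  (d6,w8) ✓  (d7,w3) ✓  (d7,w4) ✗
Counterexamples (restrictor pairs failing the scope): 1.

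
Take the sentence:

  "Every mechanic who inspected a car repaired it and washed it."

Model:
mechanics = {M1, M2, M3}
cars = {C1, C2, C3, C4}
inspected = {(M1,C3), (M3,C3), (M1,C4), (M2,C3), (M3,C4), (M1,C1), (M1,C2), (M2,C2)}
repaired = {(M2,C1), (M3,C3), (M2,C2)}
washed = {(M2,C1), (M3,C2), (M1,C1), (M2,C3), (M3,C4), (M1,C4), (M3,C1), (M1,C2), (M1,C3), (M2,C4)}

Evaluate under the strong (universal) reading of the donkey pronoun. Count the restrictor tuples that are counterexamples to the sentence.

8

"it" takes "a car" as antecedent — a donkey pronoun bound across the clause boundary.
Strong reading: for every (m,c) with inspected(m,c), repaired(m,c) ∧ washed(m,c).
Restrictor pairs: (M1,C1) ✗  (M1,C2) ✗  (M1,C3) ✗  (M1,C4) ✗  (M2,C2) ✗  (M2,C3) ✗  (M3,C3) ✗  (M3,C4) ✗
Counterexamples (restrictor pairs failing the scope): 8.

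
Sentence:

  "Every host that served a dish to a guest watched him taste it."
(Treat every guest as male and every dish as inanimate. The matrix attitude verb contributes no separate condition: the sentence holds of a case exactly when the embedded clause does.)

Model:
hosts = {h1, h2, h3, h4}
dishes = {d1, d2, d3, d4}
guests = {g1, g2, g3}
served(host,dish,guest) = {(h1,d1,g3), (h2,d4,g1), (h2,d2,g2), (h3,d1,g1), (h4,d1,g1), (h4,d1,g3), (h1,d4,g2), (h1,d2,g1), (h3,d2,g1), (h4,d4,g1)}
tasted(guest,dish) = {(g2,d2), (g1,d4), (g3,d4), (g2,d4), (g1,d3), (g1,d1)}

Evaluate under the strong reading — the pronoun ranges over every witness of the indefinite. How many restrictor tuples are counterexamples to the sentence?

4

"him" takes "a guest" as antecedent and "it" takes "a dish"; both are donkey pronouns co-varying with the restrictor.
Strong reading: for every (h,d,g) with served(h,d,g), tasted(g,d).
Restrictor triples: (h1,d1,g3)→tasted(g3,d1) ✗  (h1,d2,g1)→tasted(g1,d2) ✗  (h1,d4,g2)→tasted(g2,d4) ✓  (h2,d2,g2)→tasted(g2,d2) ✓  (h2,d4,g1)→tasted(g1,d4) ✓  (h3,d1,g1)→tasted(g1,d1) ✓  (h3,d2,g1)→tasted(g1,d2) ✗  (h4,d1,g1)→tasted(g1,d1) ✓  (h4,d1,g3)→tasted(g3,d1) ✗  (h4,d4,g1)→tasted(g1,d4) ✓
Counterexamples (restrictor triples failing the scope): 4.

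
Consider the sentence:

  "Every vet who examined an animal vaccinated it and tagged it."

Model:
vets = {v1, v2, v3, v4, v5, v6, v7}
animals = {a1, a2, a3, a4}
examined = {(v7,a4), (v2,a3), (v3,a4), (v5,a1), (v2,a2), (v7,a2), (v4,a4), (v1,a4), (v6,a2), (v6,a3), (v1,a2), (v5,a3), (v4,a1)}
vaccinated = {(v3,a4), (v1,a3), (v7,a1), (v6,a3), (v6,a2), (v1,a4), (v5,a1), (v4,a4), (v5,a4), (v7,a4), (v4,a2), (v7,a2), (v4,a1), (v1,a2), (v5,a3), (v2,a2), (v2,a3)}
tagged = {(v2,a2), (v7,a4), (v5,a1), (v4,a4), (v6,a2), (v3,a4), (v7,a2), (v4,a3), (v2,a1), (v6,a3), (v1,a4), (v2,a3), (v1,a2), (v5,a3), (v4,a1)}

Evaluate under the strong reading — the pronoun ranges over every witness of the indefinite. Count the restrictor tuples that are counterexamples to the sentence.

0

"it" takes "an animal" as antecedent — a donkey pronoun bound across the clause boundary.
Strong reading: for every (v,a) with examined(v,a), vaccinated(v,a) ∧ tagged(v,a).
Restrictor pairs: (v1,a2) ✓  (v1,a4) ✓  (v2,a2) ✓  (v2,a3) ✓  (v3,a4) ✓  (v4,a1) ✓  (v4,a4) ✓  (v5,a1) ✓  (v5,a3) ✓  (v6,a2) ✓  (v6,a3) ✓  (v7,a2) ✓  (v7,a4) ✓
Counterexamples (restrictor pairs failing the scope): 0.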